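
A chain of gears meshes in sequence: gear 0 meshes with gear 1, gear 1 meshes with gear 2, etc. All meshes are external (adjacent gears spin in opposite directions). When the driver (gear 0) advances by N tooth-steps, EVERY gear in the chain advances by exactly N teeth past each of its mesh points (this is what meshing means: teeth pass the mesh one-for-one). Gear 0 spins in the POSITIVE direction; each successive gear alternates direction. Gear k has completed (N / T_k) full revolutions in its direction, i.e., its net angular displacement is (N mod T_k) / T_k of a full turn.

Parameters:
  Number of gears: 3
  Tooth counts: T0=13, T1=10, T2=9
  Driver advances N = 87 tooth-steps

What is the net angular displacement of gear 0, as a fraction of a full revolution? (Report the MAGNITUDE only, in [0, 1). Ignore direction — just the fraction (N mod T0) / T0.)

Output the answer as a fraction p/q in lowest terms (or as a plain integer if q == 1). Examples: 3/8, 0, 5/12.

Answer: 9/13

Derivation:
Chain of 3 gears, tooth counts: [13, 10, 9]
  gear 0: T0=13, direction=positive, advance = 87 mod 13 = 9 teeth = 9/13 turn
  gear 1: T1=10, direction=negative, advance = 87 mod 10 = 7 teeth = 7/10 turn
  gear 2: T2=9, direction=positive, advance = 87 mod 9 = 6 teeth = 6/9 turn
Gear 0: 87 mod 13 = 9
Fraction = 9 / 13 = 9/13 (gcd(9,13)=1) = 9/13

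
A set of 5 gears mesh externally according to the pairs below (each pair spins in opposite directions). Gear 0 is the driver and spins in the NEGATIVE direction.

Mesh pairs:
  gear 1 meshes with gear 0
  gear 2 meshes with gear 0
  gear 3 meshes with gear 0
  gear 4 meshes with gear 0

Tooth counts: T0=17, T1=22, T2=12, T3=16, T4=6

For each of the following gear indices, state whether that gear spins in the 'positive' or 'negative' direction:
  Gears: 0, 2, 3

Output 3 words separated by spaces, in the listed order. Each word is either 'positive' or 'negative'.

Gear 0 (driver): negative (depth 0)
  gear 1: meshes with gear 0 -> depth 1 -> positive (opposite of gear 0)
  gear 2: meshes with gear 0 -> depth 1 -> positive (opposite of gear 0)
  gear 3: meshes with gear 0 -> depth 1 -> positive (opposite of gear 0)
  gear 4: meshes with gear 0 -> depth 1 -> positive (opposite of gear 0)
Queried indices 0, 2, 3 -> negative, positive, positive

Answer: negative positive positive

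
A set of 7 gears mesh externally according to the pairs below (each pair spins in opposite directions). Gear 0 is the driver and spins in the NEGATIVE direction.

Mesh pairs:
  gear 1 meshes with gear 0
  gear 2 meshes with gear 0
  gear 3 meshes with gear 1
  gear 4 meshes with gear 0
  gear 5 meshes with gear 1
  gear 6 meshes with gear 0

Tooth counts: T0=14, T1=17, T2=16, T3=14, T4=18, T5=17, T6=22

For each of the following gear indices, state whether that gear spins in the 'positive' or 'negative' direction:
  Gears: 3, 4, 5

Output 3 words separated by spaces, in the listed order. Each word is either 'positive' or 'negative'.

Gear 0 (driver): negative (depth 0)
  gear 1: meshes with gear 0 -> depth 1 -> positive (opposite of gear 0)
  gear 2: meshes with gear 0 -> depth 1 -> positive (opposite of gear 0)
  gear 3: meshes with gear 1 -> depth 2 -> negative (opposite of gear 1)
  gear 4: meshes with gear 0 -> depth 1 -> positive (opposite of gear 0)
  gear 5: meshes with gear 1 -> depth 2 -> negative (opposite of gear 1)
  gear 6: meshes with gear 0 -> depth 1 -> positive (opposite of gear 0)
Queried indices 3, 4, 5 -> negative, positive, negative

Answer: negative positive negative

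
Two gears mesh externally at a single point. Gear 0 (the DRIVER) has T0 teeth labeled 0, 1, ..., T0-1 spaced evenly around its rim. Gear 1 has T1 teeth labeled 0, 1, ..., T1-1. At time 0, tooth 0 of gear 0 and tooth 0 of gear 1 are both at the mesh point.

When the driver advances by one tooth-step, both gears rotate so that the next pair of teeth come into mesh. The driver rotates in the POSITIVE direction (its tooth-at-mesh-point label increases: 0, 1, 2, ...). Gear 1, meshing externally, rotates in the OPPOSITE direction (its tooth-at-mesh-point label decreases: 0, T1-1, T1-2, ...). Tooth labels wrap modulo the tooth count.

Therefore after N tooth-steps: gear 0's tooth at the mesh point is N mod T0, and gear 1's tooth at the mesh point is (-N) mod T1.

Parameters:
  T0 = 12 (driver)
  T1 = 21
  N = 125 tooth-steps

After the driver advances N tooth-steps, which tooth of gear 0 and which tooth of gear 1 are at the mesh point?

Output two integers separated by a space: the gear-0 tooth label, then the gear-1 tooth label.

Answer: 5 1

Derivation:
Gear 0 (driver, T0=12): tooth at mesh = N mod T0
  125 = 10 * 12 + 5, so 125 mod 12 = 5
  gear 0 tooth = 5
Gear 1 (driven, T1=21): tooth at mesh = (-N) mod T1
  125 = 5 * 21 + 20, so 125 mod 21 = 20
  (-125) mod 21 = (-20) mod 21 = 21 - 20 = 1
Mesh after 125 steps: gear-0 tooth 5 meets gear-1 tooth 1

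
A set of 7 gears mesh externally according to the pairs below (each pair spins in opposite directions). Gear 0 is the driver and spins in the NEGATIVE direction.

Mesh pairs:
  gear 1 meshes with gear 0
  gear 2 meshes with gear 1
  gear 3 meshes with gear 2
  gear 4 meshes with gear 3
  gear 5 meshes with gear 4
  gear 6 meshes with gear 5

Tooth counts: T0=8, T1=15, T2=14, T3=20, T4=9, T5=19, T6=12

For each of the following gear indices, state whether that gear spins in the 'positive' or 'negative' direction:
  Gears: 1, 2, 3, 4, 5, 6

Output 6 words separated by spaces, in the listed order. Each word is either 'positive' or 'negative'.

Answer: positive negative positive negative positive negative

Derivation:
Gear 0 (driver): negative (depth 0)
  gear 1: meshes with gear 0 -> depth 1 -> positive (opposite of gear 0)
  gear 2: meshes with gear 1 -> depth 2 -> negative (opposite of gear 1)
  gear 3: meshes with gear 2 -> depth 3 -> positive (opposite of gear 2)
  gear 4: meshes with gear 3 -> depth 4 -> negative (opposite of gear 3)
  gear 5: meshes with gear 4 -> depth 5 -> positive (opposite of gear 4)
  gear 6: meshes with gear 5 -> depth 6 -> negative (opposite of gear 5)
Queried indices 1, 2, 3, 4, 5, 6 -> positive, negative, positive, negative, positive, negative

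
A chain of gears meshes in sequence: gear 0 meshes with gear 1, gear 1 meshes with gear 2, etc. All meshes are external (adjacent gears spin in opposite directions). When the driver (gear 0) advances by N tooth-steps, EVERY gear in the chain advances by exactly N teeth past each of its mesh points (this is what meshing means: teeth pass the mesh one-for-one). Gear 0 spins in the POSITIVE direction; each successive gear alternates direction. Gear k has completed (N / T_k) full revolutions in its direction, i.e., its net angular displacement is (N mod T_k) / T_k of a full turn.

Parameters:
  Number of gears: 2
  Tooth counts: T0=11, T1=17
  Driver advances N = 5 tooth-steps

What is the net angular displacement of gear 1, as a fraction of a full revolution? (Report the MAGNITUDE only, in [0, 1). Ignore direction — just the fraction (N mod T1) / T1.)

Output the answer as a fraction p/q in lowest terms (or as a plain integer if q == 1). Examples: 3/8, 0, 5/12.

Answer: 5/17

Derivation:
Chain of 2 gears, tooth counts: [11, 17]
  gear 0: T0=11, direction=positive, advance = 5 mod 11 = 5 teeth = 5/11 turn
  gear 1: T1=17, direction=negative, advance = 5 mod 17 = 5 teeth = 5/17 turn
Gear 1: 5 mod 17 = 5
Fraction = 5 / 17 = 5/17 (gcd(5,17)=1) = 5/17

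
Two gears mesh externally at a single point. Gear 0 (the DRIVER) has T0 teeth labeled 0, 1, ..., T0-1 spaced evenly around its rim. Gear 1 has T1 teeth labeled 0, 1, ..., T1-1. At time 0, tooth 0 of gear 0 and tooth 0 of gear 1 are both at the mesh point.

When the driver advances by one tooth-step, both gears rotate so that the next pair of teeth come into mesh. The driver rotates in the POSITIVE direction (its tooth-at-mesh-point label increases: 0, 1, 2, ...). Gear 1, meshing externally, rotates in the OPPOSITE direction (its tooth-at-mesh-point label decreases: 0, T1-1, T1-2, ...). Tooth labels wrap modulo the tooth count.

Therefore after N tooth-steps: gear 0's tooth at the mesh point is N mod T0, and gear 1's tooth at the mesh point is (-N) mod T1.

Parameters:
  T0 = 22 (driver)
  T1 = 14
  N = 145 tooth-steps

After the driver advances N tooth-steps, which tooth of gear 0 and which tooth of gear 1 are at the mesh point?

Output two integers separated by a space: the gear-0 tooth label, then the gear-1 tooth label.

Gear 0 (driver, T0=22): tooth at mesh = N mod T0
  145 = 6 * 22 + 13, so 145 mod 22 = 13
  gear 0 tooth = 13
Gear 1 (driven, T1=14): tooth at mesh = (-N) mod T1
  145 = 10 * 14 + 5, so 145 mod 14 = 5
  (-145) mod 14 = (-5) mod 14 = 14 - 5 = 9
Mesh after 145 steps: gear-0 tooth 13 meets gear-1 tooth 9

Answer: 13 9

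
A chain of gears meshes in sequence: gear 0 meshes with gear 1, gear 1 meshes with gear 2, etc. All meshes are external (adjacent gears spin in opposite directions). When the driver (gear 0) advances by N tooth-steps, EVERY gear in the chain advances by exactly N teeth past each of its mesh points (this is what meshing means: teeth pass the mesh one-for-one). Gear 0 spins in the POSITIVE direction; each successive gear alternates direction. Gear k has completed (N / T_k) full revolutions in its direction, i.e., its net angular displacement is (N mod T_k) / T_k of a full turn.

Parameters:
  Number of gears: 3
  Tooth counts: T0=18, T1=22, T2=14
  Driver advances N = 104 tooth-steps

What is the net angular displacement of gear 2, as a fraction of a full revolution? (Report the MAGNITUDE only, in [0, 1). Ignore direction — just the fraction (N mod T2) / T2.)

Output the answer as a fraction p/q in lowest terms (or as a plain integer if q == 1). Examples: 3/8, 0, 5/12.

Chain of 3 gears, tooth counts: [18, 22, 14]
  gear 0: T0=18, direction=positive, advance = 104 mod 18 = 14 teeth = 14/18 turn
  gear 1: T1=22, direction=negative, advance = 104 mod 22 = 16 teeth = 16/22 turn
  gear 2: T2=14, direction=positive, advance = 104 mod 14 = 6 teeth = 6/14 turn
Gear 2: 104 mod 14 = 6
Fraction = 6 / 14 = 3/7 (gcd(6,14)=2) = 3/7

Answer: 3/7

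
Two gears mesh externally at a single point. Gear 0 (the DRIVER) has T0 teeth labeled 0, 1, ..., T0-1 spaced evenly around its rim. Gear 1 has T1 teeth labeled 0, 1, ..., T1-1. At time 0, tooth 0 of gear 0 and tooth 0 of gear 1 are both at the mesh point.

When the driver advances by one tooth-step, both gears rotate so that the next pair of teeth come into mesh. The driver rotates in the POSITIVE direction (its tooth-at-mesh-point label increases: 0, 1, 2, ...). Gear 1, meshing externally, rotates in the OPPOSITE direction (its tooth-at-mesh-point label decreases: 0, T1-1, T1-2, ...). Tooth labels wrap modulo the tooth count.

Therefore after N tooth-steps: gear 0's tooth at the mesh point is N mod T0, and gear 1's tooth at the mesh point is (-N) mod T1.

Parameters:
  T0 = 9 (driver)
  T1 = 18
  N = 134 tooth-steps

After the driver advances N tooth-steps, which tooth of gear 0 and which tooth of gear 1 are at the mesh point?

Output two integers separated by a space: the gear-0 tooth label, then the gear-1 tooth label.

Answer: 8 10

Derivation:
Gear 0 (driver, T0=9): tooth at mesh = N mod T0
  134 = 14 * 9 + 8, so 134 mod 9 = 8
  gear 0 tooth = 8
Gear 1 (driven, T1=18): tooth at mesh = (-N) mod T1
  134 = 7 * 18 + 8, so 134 mod 18 = 8
  (-134) mod 18 = (-8) mod 18 = 18 - 8 = 10
Mesh after 134 steps: gear-0 tooth 8 meets gear-1 tooth 10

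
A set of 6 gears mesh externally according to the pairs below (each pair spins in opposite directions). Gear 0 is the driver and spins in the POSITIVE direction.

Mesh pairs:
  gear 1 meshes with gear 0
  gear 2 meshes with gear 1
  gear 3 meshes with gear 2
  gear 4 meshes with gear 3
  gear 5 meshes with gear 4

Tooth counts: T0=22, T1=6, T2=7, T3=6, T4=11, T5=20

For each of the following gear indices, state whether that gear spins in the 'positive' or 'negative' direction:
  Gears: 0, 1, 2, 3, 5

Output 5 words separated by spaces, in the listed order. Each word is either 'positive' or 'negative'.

Gear 0 (driver): positive (depth 0)
  gear 1: meshes with gear 0 -> depth 1 -> negative (opposite of gear 0)
  gear 2: meshes with gear 1 -> depth 2 -> positive (opposite of gear 1)
  gear 3: meshes with gear 2 -> depth 3 -> negative (opposite of gear 2)
  gear 4: meshes with gear 3 -> depth 4 -> positive (opposite of gear 3)
  gear 5: meshes with gear 4 -> depth 5 -> negative (opposite of gear 4)
Queried indices 0, 1, 2, 3, 5 -> positive, negative, positive, negative, negative

Answer: positive negative positive negative negative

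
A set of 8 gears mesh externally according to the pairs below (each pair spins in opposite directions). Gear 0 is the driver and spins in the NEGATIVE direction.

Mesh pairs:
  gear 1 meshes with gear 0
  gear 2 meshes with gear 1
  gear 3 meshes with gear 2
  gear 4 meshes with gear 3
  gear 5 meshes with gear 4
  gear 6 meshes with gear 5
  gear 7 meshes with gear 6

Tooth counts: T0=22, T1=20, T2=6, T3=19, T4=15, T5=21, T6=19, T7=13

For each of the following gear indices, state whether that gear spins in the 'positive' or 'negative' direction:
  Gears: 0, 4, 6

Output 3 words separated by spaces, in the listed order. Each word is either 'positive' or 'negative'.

Answer: negative negative negative

Derivation:
Gear 0 (driver): negative (depth 0)
  gear 1: meshes with gear 0 -> depth 1 -> positive (opposite of gear 0)
  gear 2: meshes with gear 1 -> depth 2 -> negative (opposite of gear 1)
  gear 3: meshes with gear 2 -> depth 3 -> positive (opposite of gear 2)
  gear 4: meshes with gear 3 -> depth 4 -> negative (opposite of gear 3)
  gear 5: meshes with gear 4 -> depth 5 -> positive (opposite of gear 4)
  gear 6: meshes with gear 5 -> depth 6 -> negative (opposite of gear 5)
  gear 7: meshes with gear 6 -> depth 7 -> positive (opposite of gear 6)
Queried indices 0, 4, 6 -> negative, negative, negative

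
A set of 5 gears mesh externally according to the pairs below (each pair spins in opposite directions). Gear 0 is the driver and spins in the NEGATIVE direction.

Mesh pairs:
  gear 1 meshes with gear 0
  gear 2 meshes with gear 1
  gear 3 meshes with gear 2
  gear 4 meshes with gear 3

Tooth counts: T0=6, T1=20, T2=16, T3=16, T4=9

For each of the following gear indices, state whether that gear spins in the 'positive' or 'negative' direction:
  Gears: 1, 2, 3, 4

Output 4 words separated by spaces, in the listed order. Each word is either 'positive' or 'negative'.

Gear 0 (driver): negative (depth 0)
  gear 1: meshes with gear 0 -> depth 1 -> positive (opposite of gear 0)
  gear 2: meshes with gear 1 -> depth 2 -> negative (opposite of gear 1)
  gear 3: meshes with gear 2 -> depth 3 -> positive (opposite of gear 2)
  gear 4: meshes with gear 3 -> depth 4 -> negative (opposite of gear 3)
Queried indices 1, 2, 3, 4 -> positive, negative, positive, negative

Answer: positive negative positive negative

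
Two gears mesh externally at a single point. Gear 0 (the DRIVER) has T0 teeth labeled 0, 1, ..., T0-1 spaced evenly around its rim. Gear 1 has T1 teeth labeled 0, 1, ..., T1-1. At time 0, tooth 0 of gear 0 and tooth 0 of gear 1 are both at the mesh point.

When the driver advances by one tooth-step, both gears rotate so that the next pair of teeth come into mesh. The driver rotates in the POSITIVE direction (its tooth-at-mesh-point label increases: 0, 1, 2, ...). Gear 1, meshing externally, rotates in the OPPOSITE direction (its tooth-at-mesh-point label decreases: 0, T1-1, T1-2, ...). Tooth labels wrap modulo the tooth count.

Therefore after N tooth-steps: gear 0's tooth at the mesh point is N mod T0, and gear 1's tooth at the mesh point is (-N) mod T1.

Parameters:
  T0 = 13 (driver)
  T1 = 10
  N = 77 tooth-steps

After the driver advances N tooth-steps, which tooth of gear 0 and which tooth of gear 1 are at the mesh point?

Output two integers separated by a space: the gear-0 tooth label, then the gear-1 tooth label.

Gear 0 (driver, T0=13): tooth at mesh = N mod T0
  77 = 5 * 13 + 12, so 77 mod 13 = 12
  gear 0 tooth = 12
Gear 1 (driven, T1=10): tooth at mesh = (-N) mod T1
  77 = 7 * 10 + 7, so 77 mod 10 = 7
  (-77) mod 10 = (-7) mod 10 = 10 - 7 = 3
Mesh after 77 steps: gear-0 tooth 12 meets gear-1 tooth 3

Answer: 12 3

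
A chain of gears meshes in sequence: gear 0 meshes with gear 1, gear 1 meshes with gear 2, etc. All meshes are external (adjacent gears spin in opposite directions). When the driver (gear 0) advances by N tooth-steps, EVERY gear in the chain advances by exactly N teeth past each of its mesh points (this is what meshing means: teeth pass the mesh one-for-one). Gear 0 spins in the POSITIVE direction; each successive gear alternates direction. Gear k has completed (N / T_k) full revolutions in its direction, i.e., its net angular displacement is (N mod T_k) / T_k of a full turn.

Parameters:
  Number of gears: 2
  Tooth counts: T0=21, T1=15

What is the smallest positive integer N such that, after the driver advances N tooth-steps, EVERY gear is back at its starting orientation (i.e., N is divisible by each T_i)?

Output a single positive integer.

Gear k returns to start when N is a multiple of T_k.
All gears at start simultaneously when N is a common multiple of [21, 15]; the smallest such N is lcm(21, 15).
Start: lcm = T0 = 21
Fold in T1=15: gcd(21, 15) = 3; lcm(21, 15) = 21 * 15 / 3 = 315 / 3 = 105
Full cycle length = 105

Answer: 105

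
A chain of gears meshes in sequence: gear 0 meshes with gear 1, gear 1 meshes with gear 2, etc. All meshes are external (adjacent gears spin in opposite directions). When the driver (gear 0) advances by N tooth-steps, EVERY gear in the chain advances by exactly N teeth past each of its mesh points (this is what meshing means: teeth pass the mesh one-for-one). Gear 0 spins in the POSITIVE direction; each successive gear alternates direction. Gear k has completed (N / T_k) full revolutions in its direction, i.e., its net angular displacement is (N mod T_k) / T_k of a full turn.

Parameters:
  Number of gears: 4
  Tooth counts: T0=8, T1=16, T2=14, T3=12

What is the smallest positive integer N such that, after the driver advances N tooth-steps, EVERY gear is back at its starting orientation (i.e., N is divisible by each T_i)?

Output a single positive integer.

Answer: 336

Derivation:
Gear k returns to start when N is a multiple of T_k.
All gears at start simultaneously when N is a common multiple of [8, 16, 14, 12]; the smallest such N is lcm(8, 16, 14, 12).
Start: lcm = T0 = 8
Fold in T1=16: gcd(8, 16) = 8; lcm(8, 16) = 8 * 16 / 8 = 128 / 8 = 16
Fold in T2=14: gcd(16, 14) = 2; lcm(16, 14) = 16 * 14 / 2 = 224 / 2 = 112
Fold in T3=12: gcd(112, 12) = 4; lcm(112, 12) = 112 * 12 / 4 = 1344 / 4 = 336
Full cycle length = 336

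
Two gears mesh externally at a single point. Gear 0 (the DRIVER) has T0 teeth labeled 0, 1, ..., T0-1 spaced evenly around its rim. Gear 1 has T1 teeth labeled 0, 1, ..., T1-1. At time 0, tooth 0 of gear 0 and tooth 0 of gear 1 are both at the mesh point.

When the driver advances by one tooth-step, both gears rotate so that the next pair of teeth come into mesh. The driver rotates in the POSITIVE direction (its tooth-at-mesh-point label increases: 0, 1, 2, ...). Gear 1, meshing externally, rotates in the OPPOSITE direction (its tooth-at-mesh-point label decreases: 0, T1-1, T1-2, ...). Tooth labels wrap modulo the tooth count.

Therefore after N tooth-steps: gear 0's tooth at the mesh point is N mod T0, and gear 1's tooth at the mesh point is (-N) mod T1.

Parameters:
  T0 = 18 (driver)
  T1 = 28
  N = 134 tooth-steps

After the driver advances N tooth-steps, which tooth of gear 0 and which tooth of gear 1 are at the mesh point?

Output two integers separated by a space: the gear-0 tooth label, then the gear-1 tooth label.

Gear 0 (driver, T0=18): tooth at mesh = N mod T0
  134 = 7 * 18 + 8, so 134 mod 18 = 8
  gear 0 tooth = 8
Gear 1 (driven, T1=28): tooth at mesh = (-N) mod T1
  134 = 4 * 28 + 22, so 134 mod 28 = 22
  (-134) mod 28 = (-22) mod 28 = 28 - 22 = 6
Mesh after 134 steps: gear-0 tooth 8 meets gear-1 tooth 6

Answer: 8 6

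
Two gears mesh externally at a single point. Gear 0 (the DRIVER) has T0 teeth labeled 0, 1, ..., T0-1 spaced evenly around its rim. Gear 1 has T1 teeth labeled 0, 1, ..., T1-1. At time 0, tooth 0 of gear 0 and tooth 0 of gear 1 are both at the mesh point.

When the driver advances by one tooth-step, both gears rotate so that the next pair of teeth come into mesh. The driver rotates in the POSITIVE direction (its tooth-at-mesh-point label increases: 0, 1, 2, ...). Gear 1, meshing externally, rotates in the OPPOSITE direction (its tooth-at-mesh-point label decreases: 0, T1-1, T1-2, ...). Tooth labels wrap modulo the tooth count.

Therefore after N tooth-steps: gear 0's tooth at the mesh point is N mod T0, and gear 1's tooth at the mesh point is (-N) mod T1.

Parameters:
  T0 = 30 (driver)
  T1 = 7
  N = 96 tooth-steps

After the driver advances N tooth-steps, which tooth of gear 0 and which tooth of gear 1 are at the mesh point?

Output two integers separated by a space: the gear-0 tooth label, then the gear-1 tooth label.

Answer: 6 2

Derivation:
Gear 0 (driver, T0=30): tooth at mesh = N mod T0
  96 = 3 * 30 + 6, so 96 mod 30 = 6
  gear 0 tooth = 6
Gear 1 (driven, T1=7): tooth at mesh = (-N) mod T1
  96 = 13 * 7 + 5, so 96 mod 7 = 5
  (-96) mod 7 = (-5) mod 7 = 7 - 5 = 2
Mesh after 96 steps: gear-0 tooth 6 meets gear-1 tooth 2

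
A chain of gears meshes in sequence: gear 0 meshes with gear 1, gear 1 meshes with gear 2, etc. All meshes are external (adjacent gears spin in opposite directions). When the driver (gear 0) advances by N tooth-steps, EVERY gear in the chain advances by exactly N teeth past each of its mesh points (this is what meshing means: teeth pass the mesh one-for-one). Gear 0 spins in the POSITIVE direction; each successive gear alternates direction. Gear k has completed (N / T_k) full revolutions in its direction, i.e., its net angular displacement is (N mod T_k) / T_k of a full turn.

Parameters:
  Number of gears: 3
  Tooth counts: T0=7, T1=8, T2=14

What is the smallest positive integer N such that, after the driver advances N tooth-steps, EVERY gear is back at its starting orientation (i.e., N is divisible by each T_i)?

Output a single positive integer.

Gear k returns to start when N is a multiple of T_k.
All gears at start simultaneously when N is a common multiple of [7, 8, 14]; the smallest such N is lcm(7, 8, 14).
Start: lcm = T0 = 7
Fold in T1=8: gcd(7, 8) = 1; lcm(7, 8) = 7 * 8 / 1 = 56 / 1 = 56
Fold in T2=14: gcd(56, 14) = 14; lcm(56, 14) = 56 * 14 / 14 = 784 / 14 = 56
Full cycle length = 56

Answer: 56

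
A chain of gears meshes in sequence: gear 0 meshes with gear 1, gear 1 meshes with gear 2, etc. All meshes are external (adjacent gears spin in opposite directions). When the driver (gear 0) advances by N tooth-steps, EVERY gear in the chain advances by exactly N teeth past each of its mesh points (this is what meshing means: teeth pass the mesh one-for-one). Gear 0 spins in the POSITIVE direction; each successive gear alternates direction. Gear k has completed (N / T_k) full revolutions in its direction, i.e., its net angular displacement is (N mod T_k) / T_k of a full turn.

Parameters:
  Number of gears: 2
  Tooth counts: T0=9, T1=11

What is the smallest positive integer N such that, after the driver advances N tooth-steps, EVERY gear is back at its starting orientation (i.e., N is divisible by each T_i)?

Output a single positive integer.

Gear k returns to start when N is a multiple of T_k.
All gears at start simultaneously when N is a common multiple of [9, 11]; the smallest such N is lcm(9, 11).
Start: lcm = T0 = 9
Fold in T1=11: gcd(9, 11) = 1; lcm(9, 11) = 9 * 11 / 1 = 99 / 1 = 99
Full cycle length = 99

Answer: 99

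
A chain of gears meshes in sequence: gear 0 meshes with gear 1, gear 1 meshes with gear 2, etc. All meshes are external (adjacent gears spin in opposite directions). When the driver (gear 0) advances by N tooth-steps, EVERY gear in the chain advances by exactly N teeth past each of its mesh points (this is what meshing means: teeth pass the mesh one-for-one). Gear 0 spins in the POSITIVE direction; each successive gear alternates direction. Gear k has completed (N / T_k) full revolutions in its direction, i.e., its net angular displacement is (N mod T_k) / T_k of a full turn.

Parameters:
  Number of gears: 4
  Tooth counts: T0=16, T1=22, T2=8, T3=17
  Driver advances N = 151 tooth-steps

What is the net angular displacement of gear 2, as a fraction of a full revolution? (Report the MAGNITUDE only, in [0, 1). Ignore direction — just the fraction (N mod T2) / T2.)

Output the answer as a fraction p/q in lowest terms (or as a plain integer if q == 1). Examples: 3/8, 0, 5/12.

Answer: 7/8

Derivation:
Chain of 4 gears, tooth counts: [16, 22, 8, 17]
  gear 0: T0=16, direction=positive, advance = 151 mod 16 = 7 teeth = 7/16 turn
  gear 1: T1=22, direction=negative, advance = 151 mod 22 = 19 teeth = 19/22 turn
  gear 2: T2=8, direction=positive, advance = 151 mod 8 = 7 teeth = 7/8 turn
  gear 3: T3=17, direction=negative, advance = 151 mod 17 = 15 teeth = 15/17 turn
Gear 2: 151 mod 8 = 7
Fraction = 7 / 8 = 7/8 (gcd(7,8)=1) = 7/8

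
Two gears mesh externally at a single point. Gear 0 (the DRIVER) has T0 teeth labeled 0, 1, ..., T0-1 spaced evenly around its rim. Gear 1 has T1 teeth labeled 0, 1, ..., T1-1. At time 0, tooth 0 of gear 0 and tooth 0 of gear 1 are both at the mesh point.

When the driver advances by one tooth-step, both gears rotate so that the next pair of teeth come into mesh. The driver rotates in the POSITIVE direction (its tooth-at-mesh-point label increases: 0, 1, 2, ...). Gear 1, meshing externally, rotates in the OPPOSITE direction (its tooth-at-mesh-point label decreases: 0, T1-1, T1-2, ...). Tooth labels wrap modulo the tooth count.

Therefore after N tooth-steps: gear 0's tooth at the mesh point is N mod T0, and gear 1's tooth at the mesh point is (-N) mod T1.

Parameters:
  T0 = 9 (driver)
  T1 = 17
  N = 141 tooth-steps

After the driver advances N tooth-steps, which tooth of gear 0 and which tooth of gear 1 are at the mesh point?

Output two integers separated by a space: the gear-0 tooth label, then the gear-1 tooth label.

Answer: 6 12

Derivation:
Gear 0 (driver, T0=9): tooth at mesh = N mod T0
  141 = 15 * 9 + 6, so 141 mod 9 = 6
  gear 0 tooth = 6
Gear 1 (driven, T1=17): tooth at mesh = (-N) mod T1
  141 = 8 * 17 + 5, so 141 mod 17 = 5
  (-141) mod 17 = (-5) mod 17 = 17 - 5 = 12
Mesh after 141 steps: gear-0 tooth 6 meets gear-1 tooth 12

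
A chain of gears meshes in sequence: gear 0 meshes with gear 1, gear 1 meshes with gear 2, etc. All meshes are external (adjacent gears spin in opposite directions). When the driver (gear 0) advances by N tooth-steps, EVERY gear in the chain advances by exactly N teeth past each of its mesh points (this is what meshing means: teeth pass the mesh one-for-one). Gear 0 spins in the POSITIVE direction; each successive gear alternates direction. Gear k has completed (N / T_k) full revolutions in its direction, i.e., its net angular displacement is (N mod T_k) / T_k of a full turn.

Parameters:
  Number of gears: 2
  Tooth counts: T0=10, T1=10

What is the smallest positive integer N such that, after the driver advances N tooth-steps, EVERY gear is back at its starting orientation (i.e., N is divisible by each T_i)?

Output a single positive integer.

Answer: 10

Derivation:
Gear k returns to start when N is a multiple of T_k.
All gears at start simultaneously when N is a common multiple of [10, 10]; the smallest such N is lcm(10, 10).
Start: lcm = T0 = 10
Fold in T1=10: gcd(10, 10) = 10; lcm(10, 10) = 10 * 10 / 10 = 100 / 10 = 10
Full cycle length = 10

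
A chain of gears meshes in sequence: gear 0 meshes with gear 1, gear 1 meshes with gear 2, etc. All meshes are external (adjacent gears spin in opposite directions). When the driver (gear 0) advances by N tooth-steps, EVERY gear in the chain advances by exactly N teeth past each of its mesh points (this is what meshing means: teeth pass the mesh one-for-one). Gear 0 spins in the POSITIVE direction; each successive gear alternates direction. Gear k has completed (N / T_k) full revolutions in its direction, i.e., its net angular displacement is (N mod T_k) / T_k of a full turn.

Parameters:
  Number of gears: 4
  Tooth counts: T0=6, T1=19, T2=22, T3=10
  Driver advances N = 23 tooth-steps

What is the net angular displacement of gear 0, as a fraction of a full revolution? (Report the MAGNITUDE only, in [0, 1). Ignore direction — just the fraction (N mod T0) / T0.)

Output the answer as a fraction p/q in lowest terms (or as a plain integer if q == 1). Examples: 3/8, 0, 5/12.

Chain of 4 gears, tooth counts: [6, 19, 22, 10]
  gear 0: T0=6, direction=positive, advance = 23 mod 6 = 5 teeth = 5/6 turn
  gear 1: T1=19, direction=negative, advance = 23 mod 19 = 4 teeth = 4/19 turn
  gear 2: T2=22, direction=positive, advance = 23 mod 22 = 1 teeth = 1/22 turn
  gear 3: T3=10, direction=negative, advance = 23 mod 10 = 3 teeth = 3/10 turn
Gear 0: 23 mod 6 = 5
Fraction = 5 / 6 = 5/6 (gcd(5,6)=1) = 5/6

Answer: 5/6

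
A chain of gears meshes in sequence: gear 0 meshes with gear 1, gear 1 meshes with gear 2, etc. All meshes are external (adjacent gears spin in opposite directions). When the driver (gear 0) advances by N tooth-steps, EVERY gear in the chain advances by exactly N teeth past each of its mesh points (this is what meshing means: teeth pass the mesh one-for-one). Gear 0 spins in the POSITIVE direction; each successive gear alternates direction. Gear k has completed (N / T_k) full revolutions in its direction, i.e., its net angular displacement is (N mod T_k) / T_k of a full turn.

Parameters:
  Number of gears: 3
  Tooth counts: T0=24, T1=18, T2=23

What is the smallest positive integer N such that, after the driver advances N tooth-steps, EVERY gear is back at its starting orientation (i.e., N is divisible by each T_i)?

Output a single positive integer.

Gear k returns to start when N is a multiple of T_k.
All gears at start simultaneously when N is a common multiple of [24, 18, 23]; the smallest such N is lcm(24, 18, 23).
Start: lcm = T0 = 24
Fold in T1=18: gcd(24, 18) = 6; lcm(24, 18) = 24 * 18 / 6 = 432 / 6 = 72
Fold in T2=23: gcd(72, 23) = 1; lcm(72, 23) = 72 * 23 / 1 = 1656 / 1 = 1656
Full cycle length = 1656

Answer: 1656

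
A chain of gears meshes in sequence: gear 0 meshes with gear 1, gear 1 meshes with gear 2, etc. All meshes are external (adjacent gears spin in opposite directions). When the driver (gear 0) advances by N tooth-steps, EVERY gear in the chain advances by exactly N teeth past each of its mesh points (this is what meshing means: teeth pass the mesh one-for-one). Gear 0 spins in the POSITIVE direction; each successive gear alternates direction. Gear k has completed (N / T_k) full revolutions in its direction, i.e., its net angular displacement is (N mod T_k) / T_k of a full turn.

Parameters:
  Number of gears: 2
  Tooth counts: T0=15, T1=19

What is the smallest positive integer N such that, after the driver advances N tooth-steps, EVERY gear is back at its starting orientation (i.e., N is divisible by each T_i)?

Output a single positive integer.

Answer: 285

Derivation:
Gear k returns to start when N is a multiple of T_k.
All gears at start simultaneously when N is a common multiple of [15, 19]; the smallest such N is lcm(15, 19).
Start: lcm = T0 = 15
Fold in T1=19: gcd(15, 19) = 1; lcm(15, 19) = 15 * 19 / 1 = 285 / 1 = 285
Full cycle length = 285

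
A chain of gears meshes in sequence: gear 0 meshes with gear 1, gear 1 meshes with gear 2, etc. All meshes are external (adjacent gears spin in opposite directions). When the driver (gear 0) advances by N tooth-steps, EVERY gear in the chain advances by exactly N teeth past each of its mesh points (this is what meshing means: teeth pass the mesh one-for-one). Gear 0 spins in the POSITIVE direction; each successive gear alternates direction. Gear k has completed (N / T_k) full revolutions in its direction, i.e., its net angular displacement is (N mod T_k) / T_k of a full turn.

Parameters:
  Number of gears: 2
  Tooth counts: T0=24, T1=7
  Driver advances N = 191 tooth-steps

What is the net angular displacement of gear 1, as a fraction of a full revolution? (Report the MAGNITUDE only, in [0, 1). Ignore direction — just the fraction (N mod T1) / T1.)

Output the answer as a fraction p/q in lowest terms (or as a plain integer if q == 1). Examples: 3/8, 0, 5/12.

Chain of 2 gears, tooth counts: [24, 7]
  gear 0: T0=24, direction=positive, advance = 191 mod 24 = 23 teeth = 23/24 turn
  gear 1: T1=7, direction=negative, advance = 191 mod 7 = 2 teeth = 2/7 turn
Gear 1: 191 mod 7 = 2
Fraction = 2 / 7 = 2/7 (gcd(2,7)=1) = 2/7

Answer: 2/7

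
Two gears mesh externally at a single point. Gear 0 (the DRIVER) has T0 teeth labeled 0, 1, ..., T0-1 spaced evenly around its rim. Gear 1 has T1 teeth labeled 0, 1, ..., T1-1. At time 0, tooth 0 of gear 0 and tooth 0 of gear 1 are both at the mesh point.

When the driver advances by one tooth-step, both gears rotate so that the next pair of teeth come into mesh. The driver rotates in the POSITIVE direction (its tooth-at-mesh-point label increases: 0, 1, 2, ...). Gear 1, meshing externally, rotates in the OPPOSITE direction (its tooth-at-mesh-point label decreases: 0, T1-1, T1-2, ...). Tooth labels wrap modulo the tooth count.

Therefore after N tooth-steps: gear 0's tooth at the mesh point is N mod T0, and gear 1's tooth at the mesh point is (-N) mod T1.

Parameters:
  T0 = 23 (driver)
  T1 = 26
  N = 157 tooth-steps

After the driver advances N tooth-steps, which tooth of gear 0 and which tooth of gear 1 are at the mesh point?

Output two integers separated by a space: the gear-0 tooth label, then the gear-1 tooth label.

Answer: 19 25

Derivation:
Gear 0 (driver, T0=23): tooth at mesh = N mod T0
  157 = 6 * 23 + 19, so 157 mod 23 = 19
  gear 0 tooth = 19
Gear 1 (driven, T1=26): tooth at mesh = (-N) mod T1
  157 = 6 * 26 + 1, so 157 mod 26 = 1
  (-157) mod 26 = (-1) mod 26 = 26 - 1 = 25
Mesh after 157 steps: gear-0 tooth 19 meets gear-1 tooth 25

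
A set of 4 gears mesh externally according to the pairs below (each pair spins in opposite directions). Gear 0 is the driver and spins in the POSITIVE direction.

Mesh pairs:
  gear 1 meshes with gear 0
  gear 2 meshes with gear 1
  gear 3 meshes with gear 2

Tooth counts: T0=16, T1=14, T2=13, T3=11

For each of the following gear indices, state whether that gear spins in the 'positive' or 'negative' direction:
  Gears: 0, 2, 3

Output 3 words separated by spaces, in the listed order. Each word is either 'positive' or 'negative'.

Answer: positive positive negative

Derivation:
Gear 0 (driver): positive (depth 0)
  gear 1: meshes with gear 0 -> depth 1 -> negative (opposite of gear 0)
  gear 2: meshes with gear 1 -> depth 2 -> positive (opposite of gear 1)
  gear 3: meshes with gear 2 -> depth 3 -> negative (opposite of gear 2)
Queried indices 0, 2, 3 -> positive, positive, negative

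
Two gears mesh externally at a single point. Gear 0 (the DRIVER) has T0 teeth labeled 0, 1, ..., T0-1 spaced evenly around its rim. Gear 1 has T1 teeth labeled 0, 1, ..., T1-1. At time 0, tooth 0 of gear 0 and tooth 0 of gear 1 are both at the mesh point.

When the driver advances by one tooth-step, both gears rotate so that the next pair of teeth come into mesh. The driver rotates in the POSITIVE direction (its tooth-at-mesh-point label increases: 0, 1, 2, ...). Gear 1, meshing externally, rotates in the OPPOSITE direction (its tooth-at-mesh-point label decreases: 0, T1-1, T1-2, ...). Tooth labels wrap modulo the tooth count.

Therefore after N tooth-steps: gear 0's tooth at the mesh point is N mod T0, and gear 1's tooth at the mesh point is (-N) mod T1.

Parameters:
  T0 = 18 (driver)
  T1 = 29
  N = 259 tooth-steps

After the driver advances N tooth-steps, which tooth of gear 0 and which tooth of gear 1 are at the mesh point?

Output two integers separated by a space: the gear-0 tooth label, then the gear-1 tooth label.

Gear 0 (driver, T0=18): tooth at mesh = N mod T0
  259 = 14 * 18 + 7, so 259 mod 18 = 7
  gear 0 tooth = 7
Gear 1 (driven, T1=29): tooth at mesh = (-N) mod T1
  259 = 8 * 29 + 27, so 259 mod 29 = 27
  (-259) mod 29 = (-27) mod 29 = 29 - 27 = 2
Mesh after 259 steps: gear-0 tooth 7 meets gear-1 tooth 2

Answer: 7 2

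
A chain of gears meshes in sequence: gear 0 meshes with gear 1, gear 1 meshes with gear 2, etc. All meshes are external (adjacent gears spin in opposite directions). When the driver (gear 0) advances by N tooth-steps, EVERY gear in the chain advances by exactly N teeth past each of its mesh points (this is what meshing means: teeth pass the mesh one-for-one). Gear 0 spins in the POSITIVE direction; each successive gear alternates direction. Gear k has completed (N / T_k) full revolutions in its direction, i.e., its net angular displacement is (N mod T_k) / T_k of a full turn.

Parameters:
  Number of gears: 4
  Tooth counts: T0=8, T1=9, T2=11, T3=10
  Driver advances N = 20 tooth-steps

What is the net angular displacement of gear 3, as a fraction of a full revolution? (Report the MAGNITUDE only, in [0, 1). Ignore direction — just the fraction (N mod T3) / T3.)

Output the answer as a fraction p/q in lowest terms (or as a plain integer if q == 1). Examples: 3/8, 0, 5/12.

Answer: 0

Derivation:
Chain of 4 gears, tooth counts: [8, 9, 11, 10]
  gear 0: T0=8, direction=positive, advance = 20 mod 8 = 4 teeth = 4/8 turn
  gear 1: T1=9, direction=negative, advance = 20 mod 9 = 2 teeth = 2/9 turn
  gear 2: T2=11, direction=positive, advance = 20 mod 11 = 9 teeth = 9/11 turn
  gear 3: T3=10, direction=negative, advance = 20 mod 10 = 0 teeth = 0/10 turn
Gear 3: 20 mod 10 = 0
Fraction = 0 / 10 = 0/1 (gcd(0,10)=10) = 0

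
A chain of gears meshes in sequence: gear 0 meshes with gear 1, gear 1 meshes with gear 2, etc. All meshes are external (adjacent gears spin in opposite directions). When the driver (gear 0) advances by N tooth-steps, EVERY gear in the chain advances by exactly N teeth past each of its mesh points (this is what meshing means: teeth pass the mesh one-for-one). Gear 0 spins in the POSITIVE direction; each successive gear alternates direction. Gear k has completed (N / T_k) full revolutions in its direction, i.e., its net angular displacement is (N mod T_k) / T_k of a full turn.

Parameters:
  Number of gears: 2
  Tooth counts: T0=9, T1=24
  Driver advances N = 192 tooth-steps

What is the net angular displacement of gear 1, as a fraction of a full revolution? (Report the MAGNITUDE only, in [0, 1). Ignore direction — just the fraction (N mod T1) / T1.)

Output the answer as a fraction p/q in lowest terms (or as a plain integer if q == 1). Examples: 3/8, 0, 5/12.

Chain of 2 gears, tooth counts: [9, 24]
  gear 0: T0=9, direction=positive, advance = 192 mod 9 = 3 teeth = 3/9 turn
  gear 1: T1=24, direction=negative, advance = 192 mod 24 = 0 teeth = 0/24 turn
Gear 1: 192 mod 24 = 0
Fraction = 0 / 24 = 0/1 (gcd(0,24)=24) = 0

Answer: 0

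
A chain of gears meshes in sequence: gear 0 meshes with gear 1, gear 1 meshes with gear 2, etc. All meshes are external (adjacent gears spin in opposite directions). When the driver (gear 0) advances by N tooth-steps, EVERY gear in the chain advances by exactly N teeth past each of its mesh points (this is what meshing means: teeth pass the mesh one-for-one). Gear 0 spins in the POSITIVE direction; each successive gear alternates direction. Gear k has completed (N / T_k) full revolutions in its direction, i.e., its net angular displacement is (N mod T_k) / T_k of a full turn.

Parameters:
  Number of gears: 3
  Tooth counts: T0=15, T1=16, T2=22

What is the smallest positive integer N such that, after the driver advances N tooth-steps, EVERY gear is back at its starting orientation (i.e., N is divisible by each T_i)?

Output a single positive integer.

Gear k returns to start when N is a multiple of T_k.
All gears at start simultaneously when N is a common multiple of [15, 16, 22]; the smallest such N is lcm(15, 16, 22).
Start: lcm = T0 = 15
Fold in T1=16: gcd(15, 16) = 1; lcm(15, 16) = 15 * 16 / 1 = 240 / 1 = 240
Fold in T2=22: gcd(240, 22) = 2; lcm(240, 22) = 240 * 22 / 2 = 5280 / 2 = 2640
Full cycle length = 2640

Answer: 2640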